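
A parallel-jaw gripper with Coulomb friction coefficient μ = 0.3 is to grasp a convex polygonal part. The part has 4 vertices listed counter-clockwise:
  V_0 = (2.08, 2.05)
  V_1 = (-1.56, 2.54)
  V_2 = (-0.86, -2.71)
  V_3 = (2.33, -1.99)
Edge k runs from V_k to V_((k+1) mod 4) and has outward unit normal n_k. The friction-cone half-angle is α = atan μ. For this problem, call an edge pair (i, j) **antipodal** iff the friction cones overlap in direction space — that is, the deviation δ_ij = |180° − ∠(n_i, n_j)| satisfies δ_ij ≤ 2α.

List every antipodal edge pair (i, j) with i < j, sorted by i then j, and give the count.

count = 2; pairs: (0,2), (1,3)

α = atan 0.3 = 16.70°;  2α = 33.40°
n_0 = (+0.1334, +0.9911)
n_1 = (-0.9912, -0.1322)
n_2 = (+0.2202, -0.9755)
n_3 = (+0.9981, +0.0618)
  (0,1): δ = 74.74°  ·
  (0,2): δ = 20.39°  ✓
  (0,3): δ = 101.21°  ·
  (1,2): δ = 84.88°  ·
  (1,3): δ = 4.05°  ✓
  (2,3): δ = 99.18°  ·
antipodal pairs: 2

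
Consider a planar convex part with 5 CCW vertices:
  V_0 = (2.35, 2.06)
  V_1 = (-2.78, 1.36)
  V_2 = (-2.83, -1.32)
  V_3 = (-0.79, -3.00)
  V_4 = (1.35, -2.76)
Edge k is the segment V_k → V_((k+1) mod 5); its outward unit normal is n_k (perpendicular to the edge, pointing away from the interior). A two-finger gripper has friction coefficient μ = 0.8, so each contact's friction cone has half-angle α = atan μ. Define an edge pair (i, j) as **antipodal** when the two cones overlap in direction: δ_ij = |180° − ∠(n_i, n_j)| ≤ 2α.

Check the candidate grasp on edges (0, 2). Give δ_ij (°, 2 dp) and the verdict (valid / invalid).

α = atan 0.8 = 38.66°;  2α = 77.32°
edge 0: e_0 = (-5.13, -0.70);  n_0 = (-0.1352, +0.9908)
edge 2: e_2 = (+2.04, -1.68);  n_2 = (-0.6357, -0.7719)
∠(n_0, n_2) = 132.76°
δ = |180° − 132.76°| = 47.24°
47.24° ≤ 2α = 77.32°  →  valid

δ = 47.24°, valid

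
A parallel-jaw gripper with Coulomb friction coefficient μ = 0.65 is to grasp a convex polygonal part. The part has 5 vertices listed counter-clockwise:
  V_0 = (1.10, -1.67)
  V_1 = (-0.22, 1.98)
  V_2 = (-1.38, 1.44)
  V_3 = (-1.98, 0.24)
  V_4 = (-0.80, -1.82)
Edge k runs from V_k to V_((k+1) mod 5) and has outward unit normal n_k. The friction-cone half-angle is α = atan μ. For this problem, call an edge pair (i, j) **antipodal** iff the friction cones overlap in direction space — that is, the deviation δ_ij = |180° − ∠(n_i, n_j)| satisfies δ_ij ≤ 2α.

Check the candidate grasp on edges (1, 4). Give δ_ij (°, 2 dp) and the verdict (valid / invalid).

δ = 20.45°, valid

α = atan 0.65 = 33.02°;  2α = 66.05°
edge 1: e_1 = (-1.16, -0.54);  n_1 = (-0.4220, +0.9066)
edge 4: e_4 = (+1.90, +0.15);  n_4 = (+0.0787, -0.9969)
∠(n_1, n_4) = 159.55°
δ = |180° − 159.55°| = 20.45°
20.45° ≤ 2α = 66.05°  →  valid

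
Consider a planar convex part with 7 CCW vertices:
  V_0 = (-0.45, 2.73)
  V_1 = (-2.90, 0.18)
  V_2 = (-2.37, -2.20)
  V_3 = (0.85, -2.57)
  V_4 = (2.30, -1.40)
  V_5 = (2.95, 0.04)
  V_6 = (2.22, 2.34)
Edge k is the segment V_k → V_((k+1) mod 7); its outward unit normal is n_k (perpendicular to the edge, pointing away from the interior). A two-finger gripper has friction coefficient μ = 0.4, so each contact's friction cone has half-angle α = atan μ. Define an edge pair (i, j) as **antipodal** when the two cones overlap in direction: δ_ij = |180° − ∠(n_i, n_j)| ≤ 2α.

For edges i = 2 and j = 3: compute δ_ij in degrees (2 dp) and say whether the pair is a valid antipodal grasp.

α = atan 0.4 = 21.80°;  2α = 43.60°
edge 2: e_2 = (+3.22, -0.37);  n_2 = (-0.1142, -0.9935)
edge 3: e_3 = (+1.45, +1.17);  n_3 = (+0.6280, -0.7782)
∠(n_2, n_3) = 45.45°
δ = |180° − 45.45°| = 134.55°
134.55° > 2α = 43.60°  →  invalid

δ = 134.55°, invalid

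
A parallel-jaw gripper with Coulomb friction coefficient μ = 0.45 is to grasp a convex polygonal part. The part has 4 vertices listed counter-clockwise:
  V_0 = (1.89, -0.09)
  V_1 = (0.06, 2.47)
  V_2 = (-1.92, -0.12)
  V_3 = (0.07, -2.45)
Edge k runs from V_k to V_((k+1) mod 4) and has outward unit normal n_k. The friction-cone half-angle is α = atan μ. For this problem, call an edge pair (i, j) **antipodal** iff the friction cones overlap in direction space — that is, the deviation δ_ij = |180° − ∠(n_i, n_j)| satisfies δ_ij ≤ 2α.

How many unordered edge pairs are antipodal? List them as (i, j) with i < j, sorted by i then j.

count = 2; pairs: (0,2), (1,3)

α = atan 0.45 = 24.23°;  2α = 48.46°
n_0 = (+0.8135, +0.5815)
n_1 = (-0.7944, +0.6073)
n_2 = (-0.7604, -0.6494)
n_3 = (+0.7919, -0.6107)
  (0,1): δ = 72.96°  ·
  (0,2): δ = 4.94°  ✓
  (0,3): δ = 106.80°  ·
  (1,2): δ = 102.10°  ·
  (1,3): δ = 0.24°  ✓
  (2,3): δ = 78.14°  ·
antipodal pairs: 2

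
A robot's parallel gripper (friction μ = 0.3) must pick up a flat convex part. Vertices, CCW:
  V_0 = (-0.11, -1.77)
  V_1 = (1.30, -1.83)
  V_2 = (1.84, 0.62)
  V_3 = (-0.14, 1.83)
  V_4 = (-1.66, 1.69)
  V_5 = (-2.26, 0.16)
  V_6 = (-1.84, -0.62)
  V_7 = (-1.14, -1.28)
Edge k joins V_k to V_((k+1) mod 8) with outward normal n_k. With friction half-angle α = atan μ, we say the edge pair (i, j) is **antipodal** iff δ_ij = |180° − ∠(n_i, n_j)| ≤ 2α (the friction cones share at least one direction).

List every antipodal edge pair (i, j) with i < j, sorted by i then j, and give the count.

count = 7; pairs: (0,2), (0,3), (1,4), (2,5), (2,6), (2,7), (3,7)

α = atan 0.3 = 16.70°;  2α = 33.40°
n_0 = (-0.0425, -0.9991)
n_1 = (+0.9766, -0.2152)
n_2 = (+0.5215, +0.8533)
n_3 = (-0.0917, +0.9958)
n_4 = (-0.9310, +0.3651)
n_5 = (-0.8805, -0.4741)
n_6 = (-0.6860, -0.7276)
n_7 = (-0.4296, -0.9030)
  (0,1): δ = 99.99°  ·
  (0,2): δ = 28.99°  ✓
  (0,3): δ = 7.70°  ✓
  (0,4): δ = 71.02°  ·
  (0,5): δ = 120.74°  ·
  (0,6): δ = 139.12°  ·
  (0,7): δ = 156.99°  ·
  (1,2): δ = 109.00°  ·
  (1,3): δ = 72.31°  ·
  (1,4): δ = 8.98°  ✓
  (1,5): δ = 40.73°  ·
  (1,6): δ = 59.11°  ·
  (1,7): δ = 76.99°  ·
  (2,3): δ = 143.31°  ·
  (2,4): δ = 79.98°  ·
  (2,5): δ = 30.27°  ✓
  (2,6): δ = 11.89°  ✓
  (2,7): δ = 5.99°  ✓
  (3,4): δ = 116.68°  ·
  (3,5): δ = 66.96°  ·
  (3,6): δ = 48.58°  ·
  (3,7): δ = 30.70°  ✓
  (4,5): δ = 130.29°  ·
  (4,6): δ = 111.90°  ·
  (4,7): δ = 94.03°  ·
  (5,6): δ = 161.62°  ·
  (5,7): δ = 143.74°  ·
  (6,7): δ = 162.13°  ·
antipodal pairs: 7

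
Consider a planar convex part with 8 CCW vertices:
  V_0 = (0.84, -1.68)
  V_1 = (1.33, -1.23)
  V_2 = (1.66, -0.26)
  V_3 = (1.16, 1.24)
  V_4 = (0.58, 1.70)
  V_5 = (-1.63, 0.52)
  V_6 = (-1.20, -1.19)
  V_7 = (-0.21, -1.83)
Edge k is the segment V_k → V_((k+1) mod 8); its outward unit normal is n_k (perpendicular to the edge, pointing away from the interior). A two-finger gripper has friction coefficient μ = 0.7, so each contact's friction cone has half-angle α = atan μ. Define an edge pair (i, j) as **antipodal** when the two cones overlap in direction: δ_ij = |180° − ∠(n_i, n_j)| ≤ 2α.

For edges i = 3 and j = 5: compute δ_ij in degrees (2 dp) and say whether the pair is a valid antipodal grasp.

δ = 37.47°, valid

α = atan 0.7 = 34.99°;  2α = 69.98°
edge 3: e_3 = (-0.58, +0.46);  n_3 = (+0.6214, +0.7835)
edge 5: e_5 = (+0.43, -1.71);  n_5 = (-0.9698, -0.2439)
∠(n_3, n_5) = 142.53°
δ = |180° − 142.53°| = 37.47°
37.47° ≤ 2α = 69.98°  →  valid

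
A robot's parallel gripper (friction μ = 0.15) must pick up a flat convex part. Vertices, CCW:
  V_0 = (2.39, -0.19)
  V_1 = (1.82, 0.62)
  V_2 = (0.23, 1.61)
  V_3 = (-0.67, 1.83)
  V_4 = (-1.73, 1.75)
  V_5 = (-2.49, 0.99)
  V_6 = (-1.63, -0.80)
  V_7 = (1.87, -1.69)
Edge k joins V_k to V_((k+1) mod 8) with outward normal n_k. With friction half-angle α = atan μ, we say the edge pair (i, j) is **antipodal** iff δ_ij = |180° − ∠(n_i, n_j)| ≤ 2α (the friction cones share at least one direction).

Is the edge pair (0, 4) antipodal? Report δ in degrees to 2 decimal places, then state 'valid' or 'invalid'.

α = atan 0.15 = 8.53°;  2α = 17.06°
edge 0: e_0 = (-0.57, +0.81);  n_0 = (+0.8178, +0.5755)
edge 4: e_4 = (-0.76, -0.76);  n_4 = (-0.7071, +0.7071)
∠(n_0, n_4) = 99.87°
δ = |180° − 99.87°| = 80.13°
80.13° > 2α = 17.06°  →  invalid

δ = 80.13°, invalid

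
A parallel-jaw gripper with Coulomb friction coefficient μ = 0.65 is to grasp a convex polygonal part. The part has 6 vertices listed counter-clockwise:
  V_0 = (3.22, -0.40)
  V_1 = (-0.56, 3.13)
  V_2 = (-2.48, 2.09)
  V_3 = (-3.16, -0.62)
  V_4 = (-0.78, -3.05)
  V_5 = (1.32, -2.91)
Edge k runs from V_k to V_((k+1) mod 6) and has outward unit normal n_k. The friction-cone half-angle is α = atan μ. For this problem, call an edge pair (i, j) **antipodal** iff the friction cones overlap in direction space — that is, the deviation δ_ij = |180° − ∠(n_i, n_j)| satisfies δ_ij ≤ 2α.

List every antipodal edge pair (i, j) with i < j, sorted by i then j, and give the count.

α = atan 0.65 = 33.02°;  2α = 66.05°
n_0 = (+0.6825, +0.7309)
n_1 = (-0.4763, +0.8793)
n_2 = (-0.9699, +0.2434)
n_3 = (-0.7144, -0.6997)
n_4 = (+0.0665, -0.9978)
n_5 = (+0.7973, -0.6036)
  (0,1): δ = 108.52°  ·
  (0,2): δ = 61.04°  ✓
  (0,3): δ = 2.55°  ✓
  (0,4): δ = 46.86°  ✓
  (0,5): δ = 95.92°  ·
  (1,2): δ = 132.53°  ·
  (1,3): δ = 74.04°  ·
  (1,4): δ = 24.63°  ✓
  (1,5): δ = 24.43°  ✓
  (2,3): δ = 121.51°  ·
  (2,4): δ = 72.10°  ·
  (2,5): δ = 23.04°  ✓
  (3,4): δ = 130.59°  ·
  (3,5): δ = 81.53°  ·
  (4,5): δ = 130.94°  ·
antipodal pairs: 6

count = 6; pairs: (0,2), (0,3), (0,4), (1,4), (1,5), (2,5)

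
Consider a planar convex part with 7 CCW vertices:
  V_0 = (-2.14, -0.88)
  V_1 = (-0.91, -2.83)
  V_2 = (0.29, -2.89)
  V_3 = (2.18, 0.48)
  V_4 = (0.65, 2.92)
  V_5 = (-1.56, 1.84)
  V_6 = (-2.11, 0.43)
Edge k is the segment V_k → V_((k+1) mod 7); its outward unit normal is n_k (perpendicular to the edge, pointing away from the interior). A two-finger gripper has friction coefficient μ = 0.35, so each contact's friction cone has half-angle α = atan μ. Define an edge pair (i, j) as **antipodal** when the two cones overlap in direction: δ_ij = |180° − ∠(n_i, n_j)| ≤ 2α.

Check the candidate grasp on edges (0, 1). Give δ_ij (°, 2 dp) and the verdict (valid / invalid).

α = atan 0.35 = 19.29°;  2α = 38.58°
edge 0: e_0 = (+1.23, -1.95);  n_0 = (-0.8458, -0.5335)
edge 1: e_1 = (+1.20, -0.06);  n_1 = (-0.0499, -0.9988)
∠(n_0, n_1) = 54.90°
δ = |180° − 54.90°| = 125.10°
125.10° > 2α = 38.58°  →  invalid

δ = 125.10°, invalid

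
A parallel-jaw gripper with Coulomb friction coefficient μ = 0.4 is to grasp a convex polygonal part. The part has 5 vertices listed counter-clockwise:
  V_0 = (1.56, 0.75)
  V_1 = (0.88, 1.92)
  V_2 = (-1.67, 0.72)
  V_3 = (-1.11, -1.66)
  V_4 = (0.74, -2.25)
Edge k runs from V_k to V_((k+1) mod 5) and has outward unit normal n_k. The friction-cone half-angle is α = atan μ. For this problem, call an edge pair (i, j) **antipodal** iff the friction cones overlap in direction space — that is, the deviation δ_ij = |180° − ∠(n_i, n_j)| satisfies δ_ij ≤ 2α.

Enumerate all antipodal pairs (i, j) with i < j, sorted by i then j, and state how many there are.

α = atan 0.4 = 21.80°;  2α = 43.60°
n_0 = (+0.8646, +0.5025)
n_1 = (-0.4258, +0.9048)
n_2 = (-0.9734, -0.2290)
n_3 = (-0.3038, -0.9527)
n_4 = (+0.9646, -0.2637)
  (0,1): δ = 94.96°  ·
  (0,2): δ = 16.92°  ✓
  (0,3): δ = 42.15°  ✓
  (0,4): δ = 134.55°  ·
  (1,2): δ = 101.96°  ·
  (1,3): δ = 42.89°  ✓
  (1,4): δ = 49.51°  ·
  (2,3): δ = 120.93°  ·
  (2,4): δ = 28.53°  ✓
  (3,4): δ = 87.60°  ·
antipodal pairs: 4

count = 4; pairs: (0,2), (0,3), (1,3), (2,4)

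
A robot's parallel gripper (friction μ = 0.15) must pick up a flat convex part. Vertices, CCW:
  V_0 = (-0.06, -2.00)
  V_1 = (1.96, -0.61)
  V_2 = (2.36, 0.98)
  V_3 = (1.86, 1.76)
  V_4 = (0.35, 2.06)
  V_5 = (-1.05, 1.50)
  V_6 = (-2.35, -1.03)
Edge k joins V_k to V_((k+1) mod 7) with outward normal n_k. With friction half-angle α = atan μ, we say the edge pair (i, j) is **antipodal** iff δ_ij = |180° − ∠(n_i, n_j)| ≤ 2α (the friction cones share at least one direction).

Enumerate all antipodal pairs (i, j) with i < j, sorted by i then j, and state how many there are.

α = atan 0.15 = 8.53°;  2α = 17.06°
n_0 = (+0.5669, -0.8238)
n_1 = (+0.9698, -0.2440)
n_2 = (+0.8419, +0.5397)
n_3 = (+0.1949, +0.9808)
n_4 = (-0.3714, +0.9285)
n_5 = (-0.8895, +0.4570)
n_6 = (-0.3900, -0.9208)
  (0,1): δ = 138.65°  ·
  (0,2): δ = 91.87°  ·
  (0,3): δ = 45.77°  ·
  (0,4): δ = 12.73°  ✓
  (0,5): δ = 28.27°  ·
  (0,6): δ = 122.51°  ·
  (1,2): δ = 133.22°  ·
  (1,3): δ = 87.12°  ·
  (1,4): δ = 54.08°  ·
  (1,5): δ = 13.07°  ✓
  (1,6): δ = 81.16°  ·
  (2,3): δ = 133.90°  ·
  (2,4): δ = 100.86°  ·
  (2,5): δ = 59.86°  ·
  (2,6): δ = 34.38°  ·
  (3,4): δ = 146.96°  ·
  (3,5): δ = 105.96°  ·
  (3,6): δ = 11.72°  ✓
  (4,5): δ = 139.00°  ·
  (4,6): δ = 44.76°  ·
  (5,6): δ = 85.76°  ·
antipodal pairs: 3

count = 3; pairs: (0,4), (1,5), (3,6)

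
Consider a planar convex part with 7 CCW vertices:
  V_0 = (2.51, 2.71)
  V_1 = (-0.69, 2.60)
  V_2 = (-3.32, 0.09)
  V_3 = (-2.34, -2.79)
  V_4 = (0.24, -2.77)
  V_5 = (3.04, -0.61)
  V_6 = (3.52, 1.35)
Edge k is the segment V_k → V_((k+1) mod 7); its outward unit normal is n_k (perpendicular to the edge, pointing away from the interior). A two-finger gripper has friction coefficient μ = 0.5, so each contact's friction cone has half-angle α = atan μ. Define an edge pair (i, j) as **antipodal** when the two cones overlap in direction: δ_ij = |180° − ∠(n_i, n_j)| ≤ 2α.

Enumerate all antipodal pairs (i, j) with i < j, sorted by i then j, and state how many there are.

α = atan 0.5 = 26.57°;  2α = 53.13°
n_0 = (-0.0344, +0.9994)
n_1 = (-0.6904, +0.7234)
n_2 = (-0.9467, -0.3221)
n_3 = (+0.0078, -1.0000)
n_4 = (+0.6108, -0.7918)
n_5 = (+0.9713, -0.2379)
n_6 = (+0.8028, +0.5962)
  (0,1): δ = 138.31°  ·
  (0,2): δ = 73.18°  ·
  (0,3): δ = 1.52°  ✓
  (0,4): δ = 35.68°  ✓
  (0,5): δ = 74.27°  ·
  (0,6): δ = 124.63°  ·
  (1,2): δ = 114.87°  ·
  (1,3): δ = 43.22°  ✓
  (1,4): δ = 6.01°  ✓
  (1,5): δ = 32.58°  ✓
  (1,6): δ = 82.94°  ·
  (2,3): δ = 108.35°  ·
  (2,4): δ = 71.14°  ·
  (2,5): δ = 32.55°  ✓
  (2,6): δ = 17.81°  ✓
  (3,4): δ = 142.80°  ·
  (3,5): δ = 104.20°  ·
  (3,6): δ = 53.84°  ·
  (4,5): δ = 141.41°  ·
  (4,6): δ = 91.05°  ·
  (5,6): δ = 129.64°  ·
antipodal pairs: 7

count = 7; pairs: (0,3), (0,4), (1,3), (1,4), (1,5), (2,5), (2,6)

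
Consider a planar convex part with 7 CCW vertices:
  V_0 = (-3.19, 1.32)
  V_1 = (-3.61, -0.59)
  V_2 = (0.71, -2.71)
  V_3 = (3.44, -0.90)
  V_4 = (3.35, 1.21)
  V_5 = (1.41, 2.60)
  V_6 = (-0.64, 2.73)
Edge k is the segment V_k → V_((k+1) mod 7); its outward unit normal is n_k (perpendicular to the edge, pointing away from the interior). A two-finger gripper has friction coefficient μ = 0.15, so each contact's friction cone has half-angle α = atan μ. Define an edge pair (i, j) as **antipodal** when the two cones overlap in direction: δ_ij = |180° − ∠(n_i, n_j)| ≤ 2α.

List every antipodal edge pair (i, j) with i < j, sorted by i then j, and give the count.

α = atan 0.15 = 8.53°;  2α = 17.06°
n_0 = (-0.9767, +0.2148)
n_1 = (-0.4406, -0.8977)
n_2 = (+0.5526, -0.8335)
n_3 = (+0.9991, +0.0426)
n_4 = (+0.5824, +0.8129)
n_5 = (+0.0633, +0.9980)
n_6 = (-0.4839, +0.8751)
  (0,1): δ = 103.74°  ·
  (0,2): δ = 44.05°  ·
  (0,3): δ = 14.84°  ✓
  (0,4): δ = 66.78°  ·
  (0,5): δ = 98.77°  ·
  (0,6): δ = 131.34°  ·
  (1,2): δ = 120.32°  ·
  (1,3): δ = 61.42°  ·
  (1,4): δ = 9.48°  ✓
  (1,5): δ = 22.51°  ·
  (1,6): δ = 55.08°  ·
  (2,3): δ = 121.10°  ·
  (2,4): δ = 69.17°  ·
  (2,5): δ = 37.17°  ·
  (2,6): δ = 4.60°  ✓
  (3,4): δ = 128.06°  ·
  (3,5): δ = 96.07°  ·
  (3,6): δ = 63.50°  ·
  (4,5): δ = 148.01°  ·
  (4,6): δ = 115.44°  ·
  (5,6): δ = 147.43°  ·
antipodal pairs: 3

count = 3; pairs: (0,3), (1,4), (2,6)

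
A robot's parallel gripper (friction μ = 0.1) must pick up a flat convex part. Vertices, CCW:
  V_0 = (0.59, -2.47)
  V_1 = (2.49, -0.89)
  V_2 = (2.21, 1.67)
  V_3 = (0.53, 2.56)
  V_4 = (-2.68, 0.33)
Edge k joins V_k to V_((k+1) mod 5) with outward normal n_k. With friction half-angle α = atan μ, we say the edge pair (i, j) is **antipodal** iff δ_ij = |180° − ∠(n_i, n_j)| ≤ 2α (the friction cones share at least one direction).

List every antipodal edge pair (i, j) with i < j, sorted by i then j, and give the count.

count = 1; pairs: (0,3)

α = atan 0.1 = 5.71°;  2α = 11.42°
n_0 = (+0.6394, -0.7689)
n_1 = (+0.9941, +0.1087)
n_2 = (+0.4681, +0.8837)
n_3 = (-0.5705, +0.8213)
n_4 = (-0.6504, -0.7596)
  (0,1): δ = 123.50°  ·
  (0,2): δ = 67.66°  ·
  (0,3): δ = 4.96°  ✓
  (0,4): δ = 99.68°  ·
  (1,2): δ = 124.15°  ·
  (1,3): δ = 61.45°  ·
  (1,4): δ = 43.19°  ·
  (2,3): δ = 117.30°  ·
  (2,4): δ = 12.66°  ·
  (3,4): δ = 75.36°  ·
antipodal pairs: 1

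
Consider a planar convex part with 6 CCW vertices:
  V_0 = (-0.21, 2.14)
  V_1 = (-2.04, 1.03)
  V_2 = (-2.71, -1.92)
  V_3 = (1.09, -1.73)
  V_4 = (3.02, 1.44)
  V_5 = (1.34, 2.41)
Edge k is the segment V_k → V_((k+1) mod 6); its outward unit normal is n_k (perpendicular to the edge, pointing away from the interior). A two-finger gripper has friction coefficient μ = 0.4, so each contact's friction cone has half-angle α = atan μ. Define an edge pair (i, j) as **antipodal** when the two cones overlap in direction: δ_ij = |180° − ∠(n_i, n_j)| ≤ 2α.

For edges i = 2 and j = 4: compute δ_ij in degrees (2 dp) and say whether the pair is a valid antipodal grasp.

α = atan 0.4 = 21.80°;  2α = 43.60°
edge 2: e_2 = (+3.80, +0.19);  n_2 = (+0.0499, -0.9988)
edge 4: e_4 = (-1.68, +0.97);  n_4 = (+0.5000, +0.8660)
∠(n_2, n_4) = 147.14°
δ = |180° − 147.14°| = 32.86°
32.86° ≤ 2α = 43.60°  →  valid

δ = 32.86°, valid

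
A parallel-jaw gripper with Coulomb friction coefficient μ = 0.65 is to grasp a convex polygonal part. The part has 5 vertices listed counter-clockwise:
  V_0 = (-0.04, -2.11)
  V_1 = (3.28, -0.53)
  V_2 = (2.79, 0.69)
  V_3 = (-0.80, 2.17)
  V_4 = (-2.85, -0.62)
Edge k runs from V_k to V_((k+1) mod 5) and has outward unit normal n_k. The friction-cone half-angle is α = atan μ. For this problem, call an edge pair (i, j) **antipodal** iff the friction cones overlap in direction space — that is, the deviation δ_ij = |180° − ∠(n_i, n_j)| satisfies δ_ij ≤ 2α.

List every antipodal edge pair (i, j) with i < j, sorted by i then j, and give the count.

α = atan 0.65 = 33.02°;  2α = 66.05°
n_0 = (+0.4297, -0.9030)
n_1 = (+0.9280, +0.3727)
n_2 = (+0.3811, +0.9245)
n_3 = (-0.8059, +0.5921)
n_4 = (-0.4685, -0.8835)
  (0,1): δ = 93.57°  ·
  (0,2): δ = 47.85°  ✓
  (0,3): δ = 28.24°  ✓
  (0,4): δ = 126.62°  ·
  (1,2): δ = 134.29°  ·
  (1,3): δ = 58.19°  ✓
  (1,4): δ = 40.18°  ✓
  (2,3): δ = 103.90°  ·
  (2,4): δ = 5.53°  ✓
  (3,4): δ = 81.63°  ·
antipodal pairs: 5

count = 5; pairs: (0,2), (0,3), (1,3), (1,4), (2,4)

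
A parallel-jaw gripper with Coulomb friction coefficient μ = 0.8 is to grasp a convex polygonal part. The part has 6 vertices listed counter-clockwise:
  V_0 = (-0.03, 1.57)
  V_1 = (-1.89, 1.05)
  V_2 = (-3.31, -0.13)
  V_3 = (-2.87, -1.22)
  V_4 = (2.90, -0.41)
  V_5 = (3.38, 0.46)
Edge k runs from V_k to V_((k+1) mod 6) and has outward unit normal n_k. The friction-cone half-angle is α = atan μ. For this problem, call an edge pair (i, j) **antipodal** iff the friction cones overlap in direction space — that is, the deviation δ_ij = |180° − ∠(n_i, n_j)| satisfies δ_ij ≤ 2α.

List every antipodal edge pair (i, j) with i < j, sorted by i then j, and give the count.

α = atan 0.8 = 38.66°;  2α = 77.32°
n_0 = (-0.2692, +0.9631)
n_1 = (-0.6391, +0.7691)
n_2 = (-0.9273, -0.3743)
n_3 = (+0.1390, -0.9903)
n_4 = (+0.8756, -0.4831)
n_5 = (+0.3095, +0.9509)
  (0,1): δ = 155.89°  ·
  (0,2): δ = 83.64°  ·
  (0,3): δ = 7.63°  ✓
  (0,4): δ = 45.49°  ✓
  (0,5): δ = 146.35°  ·
  (1,2): δ = 107.74°  ·
  (1,3): δ = 31.74°  ✓
  (1,4): δ = 21.39°  ✓
  (1,5): δ = 122.24°  ·
  (2,3): δ = 103.99°  ·
  (2,4): δ = 50.87°  ✓
  (2,5): δ = 49.99°  ✓
  (3,4): δ = 126.88°  ·
  (3,5): δ = 26.02°  ✓
  (4,5): δ = 79.14°  ·
antipodal pairs: 7

count = 7; pairs: (0,3), (0,4), (1,3), (1,4), (2,4), (2,5), (3,5)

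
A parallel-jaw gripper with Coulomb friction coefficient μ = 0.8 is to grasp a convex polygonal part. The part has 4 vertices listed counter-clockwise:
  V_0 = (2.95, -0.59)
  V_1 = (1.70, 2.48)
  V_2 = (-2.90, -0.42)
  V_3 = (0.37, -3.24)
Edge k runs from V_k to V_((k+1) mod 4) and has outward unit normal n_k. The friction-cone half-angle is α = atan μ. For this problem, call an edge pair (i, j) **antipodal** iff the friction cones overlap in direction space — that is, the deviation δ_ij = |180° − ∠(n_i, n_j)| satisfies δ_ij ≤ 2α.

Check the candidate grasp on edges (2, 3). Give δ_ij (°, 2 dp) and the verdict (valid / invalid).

δ = 93.46°, invalid

α = atan 0.8 = 38.66°;  2α = 77.32°
edge 2: e_2 = (+3.27, -2.82);  n_2 = (-0.6531, -0.7573)
edge 3: e_3 = (+2.58, +2.65);  n_3 = (+0.7165, -0.6976)
∠(n_2, n_3) = 86.54°
δ = |180° − 86.54°| = 93.46°
93.46° > 2α = 77.32°  →  invalid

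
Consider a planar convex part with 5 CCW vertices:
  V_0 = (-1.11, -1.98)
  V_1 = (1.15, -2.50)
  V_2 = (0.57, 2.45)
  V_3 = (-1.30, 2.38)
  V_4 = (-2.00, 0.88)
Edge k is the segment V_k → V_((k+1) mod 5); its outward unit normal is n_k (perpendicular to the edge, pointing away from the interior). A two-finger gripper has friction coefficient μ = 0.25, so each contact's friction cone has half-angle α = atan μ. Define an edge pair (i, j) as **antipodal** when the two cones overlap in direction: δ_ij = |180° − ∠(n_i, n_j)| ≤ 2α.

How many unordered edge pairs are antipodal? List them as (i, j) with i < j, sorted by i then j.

α = atan 0.25 = 14.04°;  2α = 28.07°
n_0 = (-0.2242, -0.9745)
n_1 = (+0.9932, +0.1164)
n_2 = (-0.0374, +0.9993)
n_3 = (-0.9062, +0.4229)
n_4 = (-0.9548, -0.2971)
  (0,1): δ = 70.36°  ·
  (0,2): δ = 15.10°  ✓
  (0,3): δ = 77.94°  ·
  (0,4): δ = 120.24°  ·
  (1,2): δ = 94.54°  ·
  (1,3): δ = 31.70°  ·
  (1,4): δ = 10.60°  ✓
  (2,3): δ = 117.16°  ·
  (2,4): δ = 74.86°  ·
  (3,4): δ = 137.70°  ·
antipodal pairs: 2

count = 2; pairs: (0,2), (1,4)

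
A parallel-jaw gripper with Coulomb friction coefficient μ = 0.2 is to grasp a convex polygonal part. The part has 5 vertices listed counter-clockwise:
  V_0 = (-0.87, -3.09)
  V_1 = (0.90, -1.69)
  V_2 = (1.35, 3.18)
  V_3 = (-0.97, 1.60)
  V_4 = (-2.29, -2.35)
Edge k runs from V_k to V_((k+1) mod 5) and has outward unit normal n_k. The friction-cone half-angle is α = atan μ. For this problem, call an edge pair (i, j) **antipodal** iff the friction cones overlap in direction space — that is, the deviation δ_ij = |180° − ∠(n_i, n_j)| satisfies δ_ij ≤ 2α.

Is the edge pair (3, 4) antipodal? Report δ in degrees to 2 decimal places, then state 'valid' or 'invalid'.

α = atan 0.2 = 11.31°;  2α = 22.62°
edge 3: e_3 = (-1.32, -3.95);  n_3 = (-0.9484, +0.3169)
edge 4: e_4 = (+1.42, -0.74);  n_4 = (-0.4621, -0.8868)
∠(n_3, n_4) = 80.95°
δ = |180° − 80.95°| = 99.05°
99.05° > 2α = 22.62°  →  invalid

δ = 99.05°, invalid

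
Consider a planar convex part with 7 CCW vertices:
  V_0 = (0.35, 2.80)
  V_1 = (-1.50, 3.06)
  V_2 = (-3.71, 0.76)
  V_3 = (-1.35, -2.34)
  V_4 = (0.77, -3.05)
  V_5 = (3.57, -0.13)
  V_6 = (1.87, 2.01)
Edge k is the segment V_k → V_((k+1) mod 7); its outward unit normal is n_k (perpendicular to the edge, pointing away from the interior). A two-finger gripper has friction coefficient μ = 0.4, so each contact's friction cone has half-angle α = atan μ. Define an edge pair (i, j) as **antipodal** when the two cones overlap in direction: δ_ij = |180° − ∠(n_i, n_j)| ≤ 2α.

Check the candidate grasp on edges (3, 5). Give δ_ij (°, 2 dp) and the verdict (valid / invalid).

δ = 33.02°, valid

α = atan 0.4 = 21.80°;  2α = 43.60°
edge 3: e_3 = (+2.12, -0.71);  n_3 = (-0.3176, -0.9482)
edge 5: e_5 = (-1.70, +2.14);  n_5 = (+0.7830, +0.6220)
∠(n_3, n_5) = 146.98°
δ = |180° − 146.98°| = 33.02°
33.02° ≤ 2α = 43.60°  →  valid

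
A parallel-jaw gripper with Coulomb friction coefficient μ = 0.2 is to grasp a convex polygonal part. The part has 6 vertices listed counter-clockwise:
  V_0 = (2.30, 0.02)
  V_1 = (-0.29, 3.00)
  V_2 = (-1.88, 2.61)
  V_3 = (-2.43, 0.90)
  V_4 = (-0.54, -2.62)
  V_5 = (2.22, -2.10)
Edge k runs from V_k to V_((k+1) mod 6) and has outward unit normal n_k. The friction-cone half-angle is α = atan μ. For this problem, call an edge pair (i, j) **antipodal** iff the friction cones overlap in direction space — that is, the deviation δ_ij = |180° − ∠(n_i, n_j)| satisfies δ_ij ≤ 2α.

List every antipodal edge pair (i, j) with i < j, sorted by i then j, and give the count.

α = atan 0.2 = 11.31°;  2α = 22.62°
n_0 = (+0.7548, +0.6560)
n_1 = (-0.2382, +0.9712)
n_2 = (-0.9520, +0.3062)
n_3 = (-0.8810, -0.4731)
n_4 = (+0.1851, -0.9827)
n_5 = (+0.9993, -0.0377)
  (0,1): δ = 117.21°  ·
  (0,2): δ = 58.82°  ·
  (0,3): δ = 12.76°  ✓
  (0,4): δ = 59.67°  ·
  (0,5): δ = 136.84°  ·
  (1,2): δ = 121.61°  ·
  (1,3): δ = 75.55°  ·
  (1,4): δ = 3.11°  ✓
  (1,5): δ = 74.06°  ·
  (2,3): δ = 133.94°  ·
  (2,4): δ = 61.50°  ·
  (2,5): δ = 15.67°  ✓
  (3,4): δ = 107.56°  ·
  (3,5): δ = 30.39°  ·
  (4,5): δ = 102.83°  ·
antipodal pairs: 3

count = 3; pairs: (0,3), (1,4), (2,5)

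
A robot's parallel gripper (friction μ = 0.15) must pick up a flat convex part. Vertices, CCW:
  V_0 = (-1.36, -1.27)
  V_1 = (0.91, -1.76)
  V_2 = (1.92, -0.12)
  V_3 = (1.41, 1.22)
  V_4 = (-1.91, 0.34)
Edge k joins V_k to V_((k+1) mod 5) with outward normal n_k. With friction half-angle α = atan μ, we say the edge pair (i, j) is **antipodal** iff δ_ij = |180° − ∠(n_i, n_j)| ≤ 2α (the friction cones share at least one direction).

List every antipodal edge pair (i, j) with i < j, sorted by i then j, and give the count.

α = atan 0.15 = 8.53°;  2α = 17.06°
n_0 = (-0.2110, -0.9775)
n_1 = (+0.8515, -0.5244)
n_2 = (+0.9346, +0.3557)
n_3 = (-0.2562, +0.9666)
n_4 = (-0.9463, -0.3233)
  (0,1): δ = 109.45°  ·
  (0,2): δ = 56.98°  ·
  (0,3): δ = 27.03°  ·
  (0,4): δ = 121.04°  ·
  (1,2): δ = 127.54°  ·
  (1,3): δ = 43.53°  ·
  (1,4): δ = 50.49°  ·
  (2,3): δ = 95.99°  ·
  (2,4): δ = 1.98°  ✓
  (3,4): δ = 85.98°  ·
antipodal pairs: 1

count = 1; pairs: (2,4)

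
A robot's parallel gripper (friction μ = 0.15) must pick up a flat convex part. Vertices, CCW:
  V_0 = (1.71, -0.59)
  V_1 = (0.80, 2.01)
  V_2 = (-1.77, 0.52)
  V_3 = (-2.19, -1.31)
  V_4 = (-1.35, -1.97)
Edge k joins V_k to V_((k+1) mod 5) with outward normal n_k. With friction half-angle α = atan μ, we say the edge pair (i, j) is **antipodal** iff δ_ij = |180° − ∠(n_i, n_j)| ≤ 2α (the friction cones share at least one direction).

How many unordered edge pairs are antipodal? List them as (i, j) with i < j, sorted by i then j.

α = atan 0.15 = 8.53°;  2α = 17.06°
n_0 = (+0.9439, +0.3304)
n_1 = (-0.5016, +0.8651)
n_2 = (-0.9747, +0.2237)
n_3 = (-0.6178, -0.7863)
n_4 = (+0.4111, -0.9116)
  (0,1): δ = 79.19°  ·
  (0,2): δ = 32.22°  ·
  (0,3): δ = 32.55°  ·
  (0,4): δ = 94.98°  ·
  (1,2): δ = 133.03°  ·
  (1,3): δ = 68.26°  ·
  (1,4): δ = 5.83°  ✓
  (2,3): δ = 115.23°  ·
  (2,4): δ = 52.80°  ·
  (3,4): δ = 117.57°  ·
antipodal pairs: 1

count = 1; pairs: (1,4)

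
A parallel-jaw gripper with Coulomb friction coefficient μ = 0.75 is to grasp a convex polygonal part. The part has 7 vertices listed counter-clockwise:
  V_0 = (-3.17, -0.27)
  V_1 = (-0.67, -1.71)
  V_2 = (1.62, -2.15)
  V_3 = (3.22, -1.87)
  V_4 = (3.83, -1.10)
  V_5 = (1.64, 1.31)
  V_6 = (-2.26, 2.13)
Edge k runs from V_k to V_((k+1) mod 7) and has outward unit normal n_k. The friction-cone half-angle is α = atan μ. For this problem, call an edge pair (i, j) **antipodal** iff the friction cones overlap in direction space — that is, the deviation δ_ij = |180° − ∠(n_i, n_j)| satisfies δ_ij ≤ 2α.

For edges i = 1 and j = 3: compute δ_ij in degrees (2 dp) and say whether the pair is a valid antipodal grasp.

α = atan 0.75 = 36.87°;  2α = 73.74°
edge 1: e_1 = (+2.29, -0.44);  n_1 = (-0.1887, -0.9820)
edge 3: e_3 = (+0.61, +0.77);  n_3 = (+0.7838, -0.6210)
∠(n_1, n_3) = 62.49°
δ = |180° − 62.49°| = 117.51°
117.51° > 2α = 73.74°  →  invalid

δ = 117.51°, invalid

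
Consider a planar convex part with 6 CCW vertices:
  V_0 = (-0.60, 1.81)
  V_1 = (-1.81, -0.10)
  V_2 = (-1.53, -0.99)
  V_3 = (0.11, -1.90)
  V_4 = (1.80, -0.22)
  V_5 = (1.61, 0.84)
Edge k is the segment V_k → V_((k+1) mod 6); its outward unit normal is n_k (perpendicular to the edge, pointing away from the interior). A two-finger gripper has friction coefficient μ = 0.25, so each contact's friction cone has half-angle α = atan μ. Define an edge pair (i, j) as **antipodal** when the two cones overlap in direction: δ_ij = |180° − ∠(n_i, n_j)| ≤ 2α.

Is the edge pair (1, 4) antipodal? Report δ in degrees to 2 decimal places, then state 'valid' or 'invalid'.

α = atan 0.25 = 14.04°;  2α = 28.07°
edge 1: e_1 = (+0.28, -0.89);  n_1 = (-0.9539, -0.3001)
edge 4: e_4 = (-0.19, +1.06);  n_4 = (+0.9843, +0.1764)
∠(n_1, n_4) = 172.70°
δ = |180° − 172.70°| = 7.30°
7.30° ≤ 2α = 28.07°  →  valid

δ = 7.30°, valid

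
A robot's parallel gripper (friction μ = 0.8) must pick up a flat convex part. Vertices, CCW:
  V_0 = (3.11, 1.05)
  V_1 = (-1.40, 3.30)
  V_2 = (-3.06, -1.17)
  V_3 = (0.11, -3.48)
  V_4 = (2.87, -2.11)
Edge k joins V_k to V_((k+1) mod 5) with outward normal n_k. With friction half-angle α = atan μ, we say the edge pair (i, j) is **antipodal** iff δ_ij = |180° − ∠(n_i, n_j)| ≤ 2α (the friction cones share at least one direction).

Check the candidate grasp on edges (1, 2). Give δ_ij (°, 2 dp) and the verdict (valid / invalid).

δ = 105.71°, invalid

α = atan 0.8 = 38.66°;  2α = 77.32°
edge 1: e_1 = (-1.66, -4.47);  n_1 = (-0.9374, +0.3481)
edge 2: e_2 = (+3.17, -2.31);  n_2 = (-0.5889, -0.8082)
∠(n_1, n_2) = 74.29°
δ = |180° − 74.29°| = 105.71°
105.71° > 2α = 77.32°  →  invalid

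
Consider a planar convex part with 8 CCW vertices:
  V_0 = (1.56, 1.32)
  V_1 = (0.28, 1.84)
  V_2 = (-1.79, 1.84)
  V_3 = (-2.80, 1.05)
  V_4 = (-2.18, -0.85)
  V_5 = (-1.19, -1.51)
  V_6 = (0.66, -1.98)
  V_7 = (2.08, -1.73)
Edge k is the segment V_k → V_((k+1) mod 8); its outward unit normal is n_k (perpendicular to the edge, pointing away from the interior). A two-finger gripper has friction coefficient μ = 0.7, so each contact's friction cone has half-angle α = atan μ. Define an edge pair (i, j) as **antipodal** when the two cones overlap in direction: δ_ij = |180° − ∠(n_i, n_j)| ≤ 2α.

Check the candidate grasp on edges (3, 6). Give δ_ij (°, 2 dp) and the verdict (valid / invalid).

α = atan 0.7 = 34.99°;  2α = 69.98°
edge 3: e_3 = (+0.62, -1.90);  n_3 = (-0.9507, -0.3102)
edge 6: e_6 = (+1.42, +0.25);  n_6 = (+0.1734, -0.9849)
∠(n_3, n_6) = 81.91°
δ = |180° − 81.91°| = 98.09°
98.09° > 2α = 69.98°  →  invalid

δ = 98.09°, invalid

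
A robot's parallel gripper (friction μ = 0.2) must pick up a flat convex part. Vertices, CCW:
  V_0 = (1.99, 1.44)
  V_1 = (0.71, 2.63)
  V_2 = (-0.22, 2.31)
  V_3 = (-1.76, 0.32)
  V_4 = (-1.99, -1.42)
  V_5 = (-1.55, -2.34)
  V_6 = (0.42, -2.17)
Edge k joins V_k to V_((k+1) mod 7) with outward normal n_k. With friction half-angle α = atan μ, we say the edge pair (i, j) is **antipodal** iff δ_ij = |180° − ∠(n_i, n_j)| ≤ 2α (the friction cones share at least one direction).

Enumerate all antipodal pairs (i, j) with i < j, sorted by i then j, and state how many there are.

α = atan 0.2 = 11.31°;  2α = 22.62°
n_0 = (+0.6809, +0.7324)
n_1 = (-0.3254, +0.9456)
n_2 = (-0.7908, +0.6120)
n_3 = (-0.9914, +0.1310)
n_4 = (-0.9021, -0.4315)
n_5 = (+0.0860, -0.9963)
n_6 = (+0.9170, -0.3988)
  (0,1): δ = 118.10°  ·
  (0,2): δ = 84.82°  ·
  (0,3): δ = 54.62°  ·
  (0,4): δ = 21.53°  ✓
  (0,5): δ = 47.85°  ·
  (0,6): δ = 109.41°  ·
  (1,2): δ = 146.72°  ·
  (1,3): δ = 116.52°  ·
  (1,4): δ = 83.43°  ·
  (1,5): δ = 14.06°  ✓
  (1,6): δ = 47.51°  ·
  (2,3): δ = 149.79°  ·
  (2,4): δ = 116.70°  ·
  (2,5): δ = 47.33°  ·
  (2,6): δ = 14.23°  ✓
  (3,4): δ = 146.91°  ·
  (3,5): δ = 77.54°  ·
  (3,6): δ = 15.97°  ✓
  (4,5): δ = 110.63°  ·
  (4,6): δ = 49.06°  ·
  (5,6): δ = 118.44°  ·
antipodal pairs: 4

count = 4; pairs: (0,4), (1,5), (2,6), (3,6)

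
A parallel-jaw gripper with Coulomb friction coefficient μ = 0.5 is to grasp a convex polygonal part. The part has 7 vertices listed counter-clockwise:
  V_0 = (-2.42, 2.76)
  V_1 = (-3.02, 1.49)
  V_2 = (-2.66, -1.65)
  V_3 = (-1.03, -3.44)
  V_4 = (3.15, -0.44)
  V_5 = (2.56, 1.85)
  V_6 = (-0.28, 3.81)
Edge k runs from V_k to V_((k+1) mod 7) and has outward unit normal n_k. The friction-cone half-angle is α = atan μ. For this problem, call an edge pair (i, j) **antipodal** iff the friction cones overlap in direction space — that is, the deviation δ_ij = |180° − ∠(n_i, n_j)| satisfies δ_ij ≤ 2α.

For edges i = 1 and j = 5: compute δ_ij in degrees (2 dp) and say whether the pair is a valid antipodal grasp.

δ = 48.85°, valid

α = atan 0.5 = 26.57°;  2α = 53.13°
edge 1: e_1 = (+0.36, -3.14);  n_1 = (-0.9935, -0.1139)
edge 5: e_5 = (-2.84, +1.96);  n_5 = (+0.5680, +0.8230)
∠(n_1, n_5) = 131.15°
δ = |180° − 131.15°| = 48.85°
48.85° ≤ 2α = 53.13°  →  valid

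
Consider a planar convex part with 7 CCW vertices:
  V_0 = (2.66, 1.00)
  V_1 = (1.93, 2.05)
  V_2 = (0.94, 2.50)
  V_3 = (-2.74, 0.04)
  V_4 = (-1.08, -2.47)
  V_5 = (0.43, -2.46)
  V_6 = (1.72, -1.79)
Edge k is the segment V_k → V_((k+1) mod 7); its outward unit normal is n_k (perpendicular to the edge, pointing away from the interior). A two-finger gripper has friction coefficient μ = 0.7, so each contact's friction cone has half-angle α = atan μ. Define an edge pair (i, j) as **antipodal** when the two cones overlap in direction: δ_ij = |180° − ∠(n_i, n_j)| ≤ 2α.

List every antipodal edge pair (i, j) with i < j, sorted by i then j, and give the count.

count = 9; pairs: (0,3), (0,4), (1,3), (1,4), (1,5), (2,4), (2,5), (2,6), (3,6)

α = atan 0.7 = 34.99°;  2α = 69.98°
n_0 = (+0.8211, +0.5708)
n_1 = (+0.4138, +0.9104)
n_2 = (-0.5557, +0.8314)
n_3 = (-0.8341, -0.5516)
n_4 = (+0.0066, -1.0000)
n_5 = (+0.4609, -0.8874)
n_6 = (+0.9477, -0.3193)
  (0,1): δ = 149.25°  ·
  (0,2): δ = 91.05°  ·
  (0,3): δ = 1.33°  ✓
  (0,4): δ = 55.57°  ✓
  (0,5): δ = 82.64°  ·
  (0,6): δ = 126.57°  ·
  (1,2): δ = 121.79°  ·
  (1,3): δ = 32.08°  ✓
  (1,4): δ = 24.82°  ✓
  (1,5): δ = 51.89°  ✓
  (1,6): δ = 95.82°  ·
  (2,3): δ = 90.28°  ·
  (2,4): δ = 33.38°  ✓
  (2,5): δ = 6.32°  ✓
  (2,6): δ = 37.62°  ✓
  (3,4): δ = 123.10°  ·
  (3,5): δ = 96.03°  ·
  (3,6): δ = 52.10°  ✓
  (4,5): δ = 152.93°  ·
  (4,6): δ = 109.00°  ·
  (5,6): δ = 136.07°  ·
antipodal pairs: 9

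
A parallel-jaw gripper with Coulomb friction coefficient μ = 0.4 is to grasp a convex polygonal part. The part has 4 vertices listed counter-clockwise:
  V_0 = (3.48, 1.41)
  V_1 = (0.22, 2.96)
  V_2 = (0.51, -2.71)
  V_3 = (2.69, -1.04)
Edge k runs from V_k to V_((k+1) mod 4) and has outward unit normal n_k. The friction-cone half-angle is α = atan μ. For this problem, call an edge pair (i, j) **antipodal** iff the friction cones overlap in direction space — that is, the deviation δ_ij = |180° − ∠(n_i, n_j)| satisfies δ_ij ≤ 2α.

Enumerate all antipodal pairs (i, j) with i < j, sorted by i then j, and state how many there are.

α = atan 0.4 = 21.80°;  2α = 43.60°
n_0 = (+0.4294, +0.9031)
n_1 = (-0.9987, -0.0511)
n_2 = (+0.6081, -0.7938)
n_3 = (+0.9517, -0.3069)
  (0,1): δ = 61.64°  ·
  (0,2): δ = 62.88°  ·
  (0,3): δ = 97.56°  ·
  (1,2): δ = 55.47°  ·
  (1,3): δ = 20.80°  ✓
  (2,3): δ = 145.33°  ·
antipodal pairs: 1

count = 1; pairs: (1,3)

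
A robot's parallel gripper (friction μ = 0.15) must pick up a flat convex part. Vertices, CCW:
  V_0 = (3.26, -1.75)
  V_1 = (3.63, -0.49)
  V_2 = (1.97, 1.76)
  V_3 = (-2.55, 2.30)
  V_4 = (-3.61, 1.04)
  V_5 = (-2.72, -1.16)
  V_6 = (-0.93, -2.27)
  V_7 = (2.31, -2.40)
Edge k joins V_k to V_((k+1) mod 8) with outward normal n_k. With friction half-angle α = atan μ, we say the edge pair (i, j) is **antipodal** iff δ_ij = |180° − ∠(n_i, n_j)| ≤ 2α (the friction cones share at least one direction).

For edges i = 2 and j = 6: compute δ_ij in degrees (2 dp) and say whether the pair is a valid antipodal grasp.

α = atan 0.15 = 8.53°;  2α = 17.06°
edge 2: e_2 = (-4.52, +0.54);  n_2 = (+0.1186, +0.9929)
edge 6: e_6 = (+3.24, -0.13);  n_6 = (-0.0401, -0.9992)
∠(n_2, n_6) = 175.48°
δ = |180° − 175.48°| = 4.52°
4.52° ≤ 2α = 17.06°  →  valid

δ = 4.52°, valid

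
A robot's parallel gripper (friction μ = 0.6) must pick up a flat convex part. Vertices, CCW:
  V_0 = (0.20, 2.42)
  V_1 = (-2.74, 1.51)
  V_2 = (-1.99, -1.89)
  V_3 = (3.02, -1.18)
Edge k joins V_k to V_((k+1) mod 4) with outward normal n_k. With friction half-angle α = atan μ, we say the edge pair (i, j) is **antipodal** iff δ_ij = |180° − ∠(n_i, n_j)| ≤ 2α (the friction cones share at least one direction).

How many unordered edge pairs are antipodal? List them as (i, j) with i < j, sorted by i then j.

α = atan 0.6 = 30.96°;  2α = 61.93°
n_0 = (-0.2957, +0.9553)
n_1 = (-0.9765, -0.2154)
n_2 = (+0.1403, -0.9901)
n_3 = (+0.7872, +0.6167)
  (0,1): δ = 94.76°  ·
  (0,2): δ = 9.13°  ✓
  (0,3): δ = 110.87°  ·
  (1,2): δ = 94.37°  ·
  (1,3): δ = 25.63°  ✓
  (2,3): δ = 59.99°  ✓
antipodal pairs: 3

count = 3; pairs: (0,2), (1,3), (2,3)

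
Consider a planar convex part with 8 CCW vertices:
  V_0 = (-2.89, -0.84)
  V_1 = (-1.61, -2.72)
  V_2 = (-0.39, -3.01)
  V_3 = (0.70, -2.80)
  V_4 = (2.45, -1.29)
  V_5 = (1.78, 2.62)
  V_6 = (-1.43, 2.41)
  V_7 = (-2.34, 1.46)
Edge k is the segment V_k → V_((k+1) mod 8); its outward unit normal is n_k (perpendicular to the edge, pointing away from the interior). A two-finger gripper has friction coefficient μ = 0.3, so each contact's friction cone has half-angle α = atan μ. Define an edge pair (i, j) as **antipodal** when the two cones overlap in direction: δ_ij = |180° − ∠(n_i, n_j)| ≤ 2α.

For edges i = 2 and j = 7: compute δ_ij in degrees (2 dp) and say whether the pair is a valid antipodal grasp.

δ = 65.65°, invalid

α = atan 0.3 = 16.70°;  2α = 33.40°
edge 2: e_2 = (+1.09, +0.21);  n_2 = (+0.1892, -0.9819)
edge 7: e_7 = (-0.55, -2.30);  n_7 = (-0.9726, +0.2326)
∠(n_2, n_7) = 114.35°
δ = |180° − 114.35°| = 65.65°
65.65° > 2α = 33.40°  →  invalid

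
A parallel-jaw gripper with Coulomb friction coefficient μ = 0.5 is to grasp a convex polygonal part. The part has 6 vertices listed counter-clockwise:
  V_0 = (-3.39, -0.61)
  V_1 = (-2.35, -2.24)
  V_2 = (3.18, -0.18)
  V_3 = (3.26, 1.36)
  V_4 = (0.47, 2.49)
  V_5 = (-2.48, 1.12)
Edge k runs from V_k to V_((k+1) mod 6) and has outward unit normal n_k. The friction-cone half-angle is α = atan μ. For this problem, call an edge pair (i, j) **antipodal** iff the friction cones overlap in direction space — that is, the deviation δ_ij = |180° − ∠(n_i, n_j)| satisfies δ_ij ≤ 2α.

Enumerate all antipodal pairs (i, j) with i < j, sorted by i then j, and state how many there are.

count = 6; pairs: (0,2), (0,3), (1,3), (1,4), (1,5), (2,5)

α = atan 0.5 = 26.57°;  2α = 53.13°
n_0 = (-0.8430, -0.5379)
n_1 = (+0.3491, -0.9371)
n_2 = (+0.9987, -0.0519)
n_3 = (+0.3754, +0.9269)
n_4 = (-0.4212, +0.9070)
n_5 = (-0.8850, +0.4655)
  (0,1): δ = 102.11°  ·
  (0,2): δ = 35.51°  ✓
  (0,3): δ = 35.41°  ✓
  (0,4): δ = 82.37°  ·
  (0,5): δ = 119.72°  ·
  (1,2): δ = 113.40°  ·
  (1,3): δ = 42.48°  ✓
  (1,4): δ = 4.48°  ✓
  (1,5): δ = 41.82°  ✓
  (2,3): δ = 109.08°  ·
  (2,4): δ = 62.12°  ·
  (2,5): δ = 24.77°  ✓
  (3,4): δ = 133.04°  ·
  (3,5): δ = 95.70°  ·
  (4,5): δ = 142.66°  ·
antipodal pairs: 6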